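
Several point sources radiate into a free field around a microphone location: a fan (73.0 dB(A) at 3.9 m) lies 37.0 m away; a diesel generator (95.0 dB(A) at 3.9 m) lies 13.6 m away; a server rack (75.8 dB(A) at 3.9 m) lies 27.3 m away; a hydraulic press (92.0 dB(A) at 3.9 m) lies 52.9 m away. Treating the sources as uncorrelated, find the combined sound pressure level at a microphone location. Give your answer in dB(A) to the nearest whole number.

84 dB(A)

First find each source's level at the receiver (point-source: −20·log₁₀(r/r_ref)), then combine on an intensity basis.
fan: 73.0 − 20·log₁₀(37.0/3.9) = 73.0 − 19.54 = 53.46 dB(A).
diesel generator: 95.0 − 20·log₁₀(13.6/3.9) = 95.0 − 10.85 = 84.15 dB(A).
server rack: 75.8 − 20·log₁₀(27.3/3.9) = 75.8 − 16.90 = 58.90 dB(A).
hydraulic press: 92.0 − 20·log₁₀(52.9/3.9) = 92.0 − 22.65 = 69.35 dB(A).
Σ 10^(L/10) = 2.697e+08 → L_total = 10·log₁₀(2.697e+08) = 84.31 dB(A).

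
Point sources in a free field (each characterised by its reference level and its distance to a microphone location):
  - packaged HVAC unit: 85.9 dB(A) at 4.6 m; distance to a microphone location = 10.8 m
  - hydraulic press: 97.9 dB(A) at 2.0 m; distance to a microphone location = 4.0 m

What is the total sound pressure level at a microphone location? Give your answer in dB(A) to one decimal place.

92.1 dB(A)

Apply inverse-square spreading to bring every level to the receiver, then sum 10^(L/10).
packaged HVAC unit: 85.9 − 20·log₁₀(10.8/4.6) = 85.9 − 7.41 = 78.49 dB(A).
hydraulic press: 97.9 − 20·log₁₀(4.0/2.0) = 97.9 − 6.02 = 91.88 dB(A).
Σ 10^(L/10) = 1.612e+09 → L_total = 10·log₁₀(1.612e+09) = 92.07 dB(A).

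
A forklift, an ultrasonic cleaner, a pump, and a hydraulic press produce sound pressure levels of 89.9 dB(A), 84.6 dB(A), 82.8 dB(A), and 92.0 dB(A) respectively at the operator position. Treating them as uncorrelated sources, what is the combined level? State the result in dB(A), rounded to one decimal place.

For uncorrelated sources the intensities add, so convert each level to linear form, sum, and take 10·log₁₀ of the total.
Σ 10^(L/10) = 10^(89.9/10) + 10^(84.6/10) + 10^(82.8/10) + 10^(92.0/10) = 3.041e+09.
L_total = 10·log₁₀(3.041e+09) = 94.83 dB(A).

94.8 dB(A)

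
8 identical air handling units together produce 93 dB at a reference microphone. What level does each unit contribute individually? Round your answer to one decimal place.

Dividing the total intensity by 8 lowers the level by 10·log₁₀ 8 = 9.031 dB: L₁ = 93 − 9.031.

84.0 dB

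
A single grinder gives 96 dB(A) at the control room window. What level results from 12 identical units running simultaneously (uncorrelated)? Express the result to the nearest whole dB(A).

107 dB(A)

With 12 equal, uncorrelated contributions the intensity is 12× that of one unit, giving a rise of 10·log₁₀ 12.
L_total = 96 + 10·log₁₀(12) = 96 + 10.792 = 106.79 dB(A).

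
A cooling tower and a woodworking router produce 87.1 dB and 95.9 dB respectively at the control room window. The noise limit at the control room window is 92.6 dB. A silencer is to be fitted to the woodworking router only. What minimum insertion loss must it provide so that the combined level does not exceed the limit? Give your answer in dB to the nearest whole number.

5 dB

The untreated sources together contribute 10^(87.1/10) = 5.129e+08, i.e. 87.10 dB.
The limit corresponds to 10^(92.6/10) = 1.820e+09; subtracting the fixed part leaves 1.307e+09 for the woodworking router, i.e. 91.16 dB.
Required insertion loss = 95.9 − 91.16 = 4.74 dB.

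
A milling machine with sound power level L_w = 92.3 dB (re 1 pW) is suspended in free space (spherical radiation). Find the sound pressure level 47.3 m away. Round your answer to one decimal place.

L_p = L_w − 10·log₁₀(4π·r²) with r = 47.3 m.
4π·r² = 2.811e+04 m², 10·log₁₀ of that is 44.489 dB.
L_p = 92.3 − 44.489 = 47.81 dB.

47.8 dB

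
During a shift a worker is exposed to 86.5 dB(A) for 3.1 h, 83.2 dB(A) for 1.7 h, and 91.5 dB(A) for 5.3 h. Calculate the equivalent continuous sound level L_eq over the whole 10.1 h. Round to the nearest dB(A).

L_eq = 10·log₁₀[(1/T)·Σ tᵢ·10^(Lᵢ/10)] with T = 10.1 h.
Σ tᵢ·10^(Lᵢ/10) = 3.1·10^(86.5/10) + 1.7·10^(83.2/10) + 5.3·10^(91.5/10) = 9.226e+09.
L_eq = 10·log₁₀(9.226e+09/10.1) = 89.61 dB(A).

90 dB(A)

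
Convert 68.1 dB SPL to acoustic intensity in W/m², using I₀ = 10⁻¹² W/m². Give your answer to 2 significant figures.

I = I₀·10^(L/10) = 10⁻¹² × 10^(68.1/10) = 10^(-5.190).

6.5e-06 W/m²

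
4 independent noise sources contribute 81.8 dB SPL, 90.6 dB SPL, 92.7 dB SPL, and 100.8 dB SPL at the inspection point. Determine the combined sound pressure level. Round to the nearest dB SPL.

102 dB SPL

Incoherent sources combine by intensity addition: L_total = 10·log₁₀(Σ 10^(L_i/10)).
Σ 10^(L/10) = 10^(81.8/10) + 10^(90.6/10) + 10^(92.7/10) + 10^(100.8/10) = 1.518e+10.
L_total = 10·log₁₀(1.518e+10) = 101.81 dB SPL.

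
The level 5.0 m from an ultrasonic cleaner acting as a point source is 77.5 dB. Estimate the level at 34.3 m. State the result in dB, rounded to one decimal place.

Point-source attenuation: ΔL = 20·log₁₀(r₂/r₁) = 20·log₁₀(34.3/5.0) = 16.726 dB.
L₂ = 77.5 − 20·log₁₀(34.3/5.0) = 77.5 − 16.726 = 60.77 dB.

60.8 dB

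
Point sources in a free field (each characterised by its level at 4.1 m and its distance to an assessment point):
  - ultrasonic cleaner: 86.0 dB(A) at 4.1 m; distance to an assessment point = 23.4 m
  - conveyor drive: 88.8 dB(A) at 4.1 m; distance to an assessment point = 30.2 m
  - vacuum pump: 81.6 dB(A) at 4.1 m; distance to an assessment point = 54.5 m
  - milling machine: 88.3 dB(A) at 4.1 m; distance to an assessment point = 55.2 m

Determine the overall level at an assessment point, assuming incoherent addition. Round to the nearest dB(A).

75 dB(A)

Propagate each source to the receiver with L = L_ref − 20·log₁₀(r/r_ref), then add intensities.
ultrasonic cleaner: 86.0 − 20·log₁₀(23.4/4.1) = 86.0 − 15.13 = 70.87 dB(A).
conveyor drive: 88.8 − 20·log₁₀(30.2/4.1) = 88.8 − 17.34 = 71.46 dB(A).
vacuum pump: 81.6 − 20·log₁₀(54.5/4.1) = 81.6 − 22.47 = 59.13 dB(A).
milling machine: 88.3 − 20·log₁₀(55.2/4.1) = 88.3 − 22.58 = 65.72 dB(A).
Σ 10^(L/10) = 3.075e+07 → L_total = 10·log₁₀(3.075e+07) = 74.88 dB(A).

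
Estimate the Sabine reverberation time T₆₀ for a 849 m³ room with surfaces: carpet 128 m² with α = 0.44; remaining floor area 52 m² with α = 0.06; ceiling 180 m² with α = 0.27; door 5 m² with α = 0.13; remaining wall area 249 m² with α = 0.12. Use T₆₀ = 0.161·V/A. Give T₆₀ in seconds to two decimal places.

0.99 s

Summing Sᵢαᵢ: 128·0.44 + 52·0.06 + 180·0.27 + 5·0.13 + 249·0.12 = 138.57 m².
T₆₀ = 0.161·V/A = 0.161·849/138.57 = 0.986 s.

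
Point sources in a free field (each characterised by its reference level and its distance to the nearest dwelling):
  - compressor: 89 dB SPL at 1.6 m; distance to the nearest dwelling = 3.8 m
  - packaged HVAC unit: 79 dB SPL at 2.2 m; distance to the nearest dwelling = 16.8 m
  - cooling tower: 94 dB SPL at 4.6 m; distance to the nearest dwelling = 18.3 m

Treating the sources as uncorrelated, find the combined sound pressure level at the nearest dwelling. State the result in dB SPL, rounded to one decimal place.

Apply inverse-square spreading to bring every level to the receiver, then sum 10^(L/10).
compressor: 89 − 20·log₁₀(3.8/1.6) = 89 − 7.51 = 81.49 dB SPL.
packaged HVAC unit: 79 − 20·log₁₀(16.8/2.2) = 79 − 17.66 = 61.34 dB SPL.
cooling tower: 94 − 20·log₁₀(18.3/4.6) = 94 − 11.99 = 82.01 dB SPL.
Σ 10^(L/10) = 3.009e+08 → L_total = 10·log₁₀(3.009e+08) = 84.78 dB SPL.

84.8 dB SPL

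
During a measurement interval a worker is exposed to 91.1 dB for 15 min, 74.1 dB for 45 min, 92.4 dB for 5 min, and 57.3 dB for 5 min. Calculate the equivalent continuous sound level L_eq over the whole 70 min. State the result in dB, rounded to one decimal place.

The energy average is taken in the linear domain: L_eq = 10·log₁₀[(Σ tᵢ·10^(Lᵢ/10))/T], T = 70 min.
Σ tᵢ·10^(Lᵢ/10) = 15·10^(91.1/10) + 45·10^(74.1/10) + 5·10^(92.4/10) + 5·10^(57.3/10) = 2.917e+10.
L_eq = 10·log₁₀(2.917e+10/70) = 86.20 dB.

86.2 dB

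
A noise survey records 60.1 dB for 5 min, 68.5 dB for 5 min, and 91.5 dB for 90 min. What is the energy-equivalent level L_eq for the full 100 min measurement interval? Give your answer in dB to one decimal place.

The energy average is taken in the linear domain: L_eq = 10·log₁₀[(Σ tᵢ·10^(Lᵢ/10))/T], T = 100 min.
Σ tᵢ·10^(Lᵢ/10) = 5·10^(60.1/10) + 5·10^(68.5/10) + 90·10^(91.5/10) = 1.272e+11.
L_eq = 10·log₁₀(1.272e+11/100) = 91.04 dB.

91.0 dB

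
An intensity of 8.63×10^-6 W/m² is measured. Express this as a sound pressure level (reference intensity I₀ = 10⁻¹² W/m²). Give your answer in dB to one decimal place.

69.4 dB

Dividing by I₀ shifts the exponent by 12: I/I₀ = 8.63×10^6.
L = 10·(0.9360 + 6) = 69.36 dB.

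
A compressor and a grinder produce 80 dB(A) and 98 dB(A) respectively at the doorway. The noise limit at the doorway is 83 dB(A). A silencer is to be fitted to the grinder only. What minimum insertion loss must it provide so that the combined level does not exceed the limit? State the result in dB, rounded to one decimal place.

The untreated sources together contribute 10^(80/10) = 1.000e+08, i.e. 80.00 dB(A).
To meet 83 dB(A) overall, the treated grinder may contribute at most 10^(83/10) − 1.000e+08 = 9.953e+07, i.e. 79.98 dB(A).
Required insertion loss = 98 − 79.98 = 18.02 dB.

18.0 dB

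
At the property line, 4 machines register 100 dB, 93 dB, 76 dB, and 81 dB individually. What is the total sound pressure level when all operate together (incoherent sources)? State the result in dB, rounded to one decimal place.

100.8 dB

Incoherent sources combine by intensity addition: L_total = 10·log₁₀(Σ 10^(L_i/10)).
Σ 10^(L/10) = 10^(100/10) + 10^(93/10) + 10^(76/10) + 10^(81/10) = 1.216e+10.
L_total = 10·log₁₀(1.216e+10) = 100.85 dB.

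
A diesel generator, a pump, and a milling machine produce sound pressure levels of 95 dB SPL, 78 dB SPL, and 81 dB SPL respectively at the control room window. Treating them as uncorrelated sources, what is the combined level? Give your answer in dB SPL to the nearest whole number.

95 dB SPL

For uncorrelated sources the intensities add, so convert each level to linear form, sum, and take 10·log₁₀ of the total.
Σ 10^(L/10) = 10^(95/10) + 10^(78/10) + 10^(81/10) = 3.351e+09.
L_total = 10·log₁₀(3.351e+09) = 95.25 dB SPL.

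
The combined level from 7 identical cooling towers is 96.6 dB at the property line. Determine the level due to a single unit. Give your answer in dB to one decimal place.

88.1 dB

Dividing the total intensity by 7 lowers the level by 10·log₁₀ 7 = 8.451 dB: L₁ = 96.6 − 8.451.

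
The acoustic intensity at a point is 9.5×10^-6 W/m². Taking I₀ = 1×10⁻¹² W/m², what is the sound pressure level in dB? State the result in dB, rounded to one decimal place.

I/I₀ = 9.5×10^-6/10⁻¹² = 9.5×10^6, and L = 10·log₁₀(I/I₀).
L = 10·(0.9777 + 6) = 69.78 dB.

69.8 dB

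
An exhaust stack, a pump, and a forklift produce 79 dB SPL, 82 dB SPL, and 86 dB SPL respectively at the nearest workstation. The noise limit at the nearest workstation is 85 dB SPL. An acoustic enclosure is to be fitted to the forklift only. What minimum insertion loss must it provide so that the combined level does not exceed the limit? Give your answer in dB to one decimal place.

7.1 dB

Everything except the forklift sums to 10^(79/10) + 10^(82/10) = 2.379e+08 in linear terms, 83.76 dB SPL.
To meet 85 dB SPL overall, the treated forklift may contribute at most 10^(85/10) − 2.379e+08 = 7.831e+07, i.e. 78.94 dB SPL.
So the forklift must be reduced from 86 to 78.94 dB SPL: IL = 7.06 dB.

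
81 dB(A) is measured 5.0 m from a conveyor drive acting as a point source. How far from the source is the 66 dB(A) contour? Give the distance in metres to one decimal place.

The 15.0 dB drop corresponds to a distance ratio of 10^(15.0/20) for a point source.
r₂ = 5.0·10^((81−66)/20) = 5.0·10^(15.0/20) = 28.12 m.

28.1 m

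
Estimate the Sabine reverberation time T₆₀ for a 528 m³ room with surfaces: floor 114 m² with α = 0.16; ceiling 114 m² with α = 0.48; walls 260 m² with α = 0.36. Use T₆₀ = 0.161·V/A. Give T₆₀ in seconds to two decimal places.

0.51 s

A = Σ Sᵢαᵢ = 114·0.16 + 114·0.48 + 260·0.36 = 166.56 m².
T₆₀ = 0.161·V/A = 0.161·528/166.56 = 0.510 s.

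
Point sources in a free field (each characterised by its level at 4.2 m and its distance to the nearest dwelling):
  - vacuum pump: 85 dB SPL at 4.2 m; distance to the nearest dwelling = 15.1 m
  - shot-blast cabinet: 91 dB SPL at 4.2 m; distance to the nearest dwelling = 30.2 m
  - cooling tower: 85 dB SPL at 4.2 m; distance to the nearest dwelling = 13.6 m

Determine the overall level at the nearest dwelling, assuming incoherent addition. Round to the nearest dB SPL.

79 dB SPL

First find each source's level at the receiver (point-source: −20·log₁₀(r/r_ref)), then combine on an intensity basis.
vacuum pump: 85 − 20·log₁₀(15.1/4.2) = 85 − 11.11 = 73.89 dB SPL.
shot-blast cabinet: 91 − 20·log₁₀(30.2/4.2) = 91 − 17.14 = 73.86 dB SPL.
cooling tower: 85 − 20·log₁₀(13.6/4.2) = 85 − 10.21 = 74.79 dB SPL.
Σ 10^(L/10) = 7.897e+07 → L_total = 10·log₁₀(7.897e+07) = 78.97 dB SPL.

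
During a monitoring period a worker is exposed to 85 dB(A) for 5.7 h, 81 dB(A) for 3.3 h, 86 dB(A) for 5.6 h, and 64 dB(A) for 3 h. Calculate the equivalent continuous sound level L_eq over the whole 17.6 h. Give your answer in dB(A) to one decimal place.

Weight each interval's intensity by its duration and average over T = 17.6 h:
Σ tᵢ·10^(Lᵢ/10) = 5.7·10^(85/10) + 3.3·10^(81/10) + 5.6·10^(86/10) + 3·10^(64/10) = 4.455e+09.
L_eq = 10·log₁₀(4.455e+09/17.6) = 84.03 dB(A).

84.0 dB(A)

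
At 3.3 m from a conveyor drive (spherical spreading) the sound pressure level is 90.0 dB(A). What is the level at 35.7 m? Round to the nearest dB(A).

69 dB(A)

Point-source attenuation: ΔL = 20·log₁₀(r₂/r₁) = 20·log₁₀(35.7/3.3) = 20.683 dB.
L₂ = 90.0 − 20·log₁₀(35.7/3.3) = 90.0 − 20.683 = 69.32 dB(A).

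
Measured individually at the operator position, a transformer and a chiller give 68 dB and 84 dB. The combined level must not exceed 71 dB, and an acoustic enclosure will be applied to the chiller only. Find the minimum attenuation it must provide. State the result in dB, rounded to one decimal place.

Everything except the chiller sums to 10^(68/10) = 6.310e+06 in linear terms, 68.00 dB.
To meet 71 dB overall, the treated chiller may contribute at most 10^(71/10) − 6.310e+06 = 6.280e+06, i.e. 67.98 dB.
So the chiller must be reduced from 84 to 67.98 dB: IL = 16.02 dB.

16.0 dB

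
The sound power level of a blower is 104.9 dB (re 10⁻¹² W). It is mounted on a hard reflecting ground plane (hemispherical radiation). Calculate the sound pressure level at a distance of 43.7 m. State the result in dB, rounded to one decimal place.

64.1 dB

Free-field hemispherical radiation: L_p = L_w − 10·log₁₀(2π·r²), r = 43.7 m.
2π·r² = 1.2e+04 m², 10·log₁₀ of that is 40.791 dB.
L_p = 104.9 − 40.791 = 64.11 dB.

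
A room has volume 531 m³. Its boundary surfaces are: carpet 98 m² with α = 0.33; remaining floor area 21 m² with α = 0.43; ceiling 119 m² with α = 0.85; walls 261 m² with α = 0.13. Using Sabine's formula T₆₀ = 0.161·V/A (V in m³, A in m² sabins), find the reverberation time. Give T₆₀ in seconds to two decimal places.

0.48 s

A = Σ Sᵢαᵢ = 98·0.33 + 21·0.43 + 119·0.85 + 261·0.13 = 176.45 m².
T₆₀ = 0.161·V/A = 0.161·531/176.45 = 0.485 s.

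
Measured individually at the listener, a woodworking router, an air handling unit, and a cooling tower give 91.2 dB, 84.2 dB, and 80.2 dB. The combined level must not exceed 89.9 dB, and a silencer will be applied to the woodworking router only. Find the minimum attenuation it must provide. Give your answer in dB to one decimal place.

The untreated sources together contribute 10^(84.2/10) + 10^(80.2/10) = 3.677e+08, i.e. 85.66 dB.
The limit corresponds to 10^(89.9/10) = 9.772e+08; subtracting the fixed part leaves 6.095e+08 for the woodworking router, i.e. 87.85 dB.
So the woodworking router must be reduced from 91.2 to 87.85 dB: IL = 3.35 dB.

3.4 dB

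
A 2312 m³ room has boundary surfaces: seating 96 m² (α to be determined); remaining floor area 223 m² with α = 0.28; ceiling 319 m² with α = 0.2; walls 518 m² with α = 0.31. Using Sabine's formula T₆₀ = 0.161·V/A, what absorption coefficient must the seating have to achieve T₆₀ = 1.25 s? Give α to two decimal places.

From T₆₀ = 0.161·V/A, the target T₆₀ = 1.25 s needs A = 0.161·2312/1.25 = 297.79 m².
Absorption from the other surfaces = 223·0.28 + 319·0.2 + 518·0.31 = 286.82 m², so the seating must supply 10.97 m² over 96 m².
α = 10.97/96 = 0.114.

0.11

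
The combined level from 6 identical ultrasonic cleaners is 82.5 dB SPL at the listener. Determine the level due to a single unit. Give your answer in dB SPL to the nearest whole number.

75 dB SPL

For N identical incoherent sources L_total = L₁ + 10·log₁₀ N, so L₁ = 82.5 − 10·log₁₀(6) = 82.5 − 7.782.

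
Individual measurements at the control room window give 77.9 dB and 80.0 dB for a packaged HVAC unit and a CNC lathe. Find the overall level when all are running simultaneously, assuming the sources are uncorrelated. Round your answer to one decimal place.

Incoherent sources combine by intensity addition: L_total = 10·log₁₀(Σ 10^(L_i/10)).
Σ 10^(L/10) = 10^(77.9/10) + 10^(80.0/10) = 1.617e+08.
L_total = 10·log₁₀(1.617e+08) = 82.09 dB.

82.1 dB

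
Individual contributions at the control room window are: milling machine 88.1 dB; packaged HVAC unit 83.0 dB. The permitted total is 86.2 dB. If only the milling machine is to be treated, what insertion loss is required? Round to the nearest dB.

The untreated sources together contribute 10^(83.0/10) = 1.995e+08, i.e. 83.00 dB.
The limit corresponds to 10^(86.2/10) = 4.169e+08; subtracting the fixed part leaves 2.173e+08 for the milling machine, i.e. 83.37 dB.
So the milling machine must be reduced from 88.1 to 83.37 dB: IL = 4.73 dB.

5 dB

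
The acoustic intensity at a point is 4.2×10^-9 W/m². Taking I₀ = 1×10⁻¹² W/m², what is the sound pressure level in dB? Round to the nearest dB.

36 dB

L = 10·log₁₀(I/I₀) = 10·log₁₀(4.2×10^-9/10⁻¹²) = 10·log₁₀(4.2×10^3).
L = 10·(0.6232 + 3) = 36.23 dB.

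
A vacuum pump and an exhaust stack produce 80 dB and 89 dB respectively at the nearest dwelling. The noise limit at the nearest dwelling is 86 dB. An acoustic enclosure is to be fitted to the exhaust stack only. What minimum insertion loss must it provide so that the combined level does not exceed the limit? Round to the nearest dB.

4 dB

Everything except the exhaust stack sums to 10^(80/10) = 1.000e+08 in linear terms, 80.00 dB.
To meet 86 dB overall, the treated exhaust stack may contribute at most 10^(86/10) − 1.000e+08 = 2.981e+08, i.e. 84.74 dB.
Required insertion loss = 89 − 84.74 = 4.26 dB.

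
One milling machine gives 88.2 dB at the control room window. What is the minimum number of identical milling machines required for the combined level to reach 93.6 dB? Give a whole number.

The shortfall is 93.6 − 88.2 = 5.4 dB, and N units add 10·log₁₀ N, so need 10·log₁₀ N ≥ 5.4.
N ≥ 10^(5.4/10) = 3.467, so N = 4.

4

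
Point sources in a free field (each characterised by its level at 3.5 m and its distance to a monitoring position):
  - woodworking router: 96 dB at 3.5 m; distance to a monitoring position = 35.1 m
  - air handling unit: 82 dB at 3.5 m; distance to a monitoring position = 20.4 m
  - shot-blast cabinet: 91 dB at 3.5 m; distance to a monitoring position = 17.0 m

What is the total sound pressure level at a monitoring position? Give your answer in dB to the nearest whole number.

80 dB

Apply inverse-square spreading to bring every level to the receiver, then sum 10^(L/10).
woodworking router: 96 − 20·log₁₀(35.1/3.5) = 96 − 20.02 = 75.98 dB.
air handling unit: 82 − 20·log₁₀(20.4/3.5) = 82 − 15.31 = 66.69 dB.
shot-blast cabinet: 91 − 20·log₁₀(17.0/3.5) = 91 − 13.73 = 77.27 dB.
Σ 10^(L/10) = 9.761e+07 → L_total = 10·log₁₀(9.761e+07) = 79.90 dB.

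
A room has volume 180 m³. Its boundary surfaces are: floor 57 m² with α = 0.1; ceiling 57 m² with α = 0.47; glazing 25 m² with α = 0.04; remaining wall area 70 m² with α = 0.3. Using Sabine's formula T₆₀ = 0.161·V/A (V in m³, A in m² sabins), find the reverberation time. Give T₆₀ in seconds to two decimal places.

0.53 s

A = Σ Sᵢαᵢ = 57·0.1 + 57·0.47 + 25·0.04 + 70·0.3 = 54.49 m².
T₆₀ = 0.161·V/A = 0.161·180/54.49 = 0.532 s.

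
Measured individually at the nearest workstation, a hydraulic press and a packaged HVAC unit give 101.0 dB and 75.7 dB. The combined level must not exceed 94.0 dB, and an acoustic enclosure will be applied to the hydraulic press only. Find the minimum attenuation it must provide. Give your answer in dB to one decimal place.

Everything except the hydraulic press sums to 10^(75.7/10) = 3.715e+07 in linear terms, 75.70 dB.
The limit corresponds to 10^(94.0/10) = 2.512e+09; subtracting the fixed part leaves 2.475e+09 for the hydraulic press, i.e. 93.94 dB.
Required insertion loss = 101.0 − 93.94 = 7.06 dB.

7.1 dB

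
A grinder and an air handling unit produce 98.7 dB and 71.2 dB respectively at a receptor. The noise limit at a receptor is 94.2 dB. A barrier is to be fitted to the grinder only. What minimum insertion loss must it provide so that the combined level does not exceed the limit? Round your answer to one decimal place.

4.5 dB

The untreated sources together contribute 10^(71.2/10) = 1.318e+07, i.e. 71.20 dB.
To meet 94.2 dB overall, the treated grinder may contribute at most 10^(94.2/10) − 1.318e+07 = 2.617e+09, i.e. 94.18 dB.
So the grinder must be reduced from 98.7 to 94.18 dB: IL = 4.52 dB.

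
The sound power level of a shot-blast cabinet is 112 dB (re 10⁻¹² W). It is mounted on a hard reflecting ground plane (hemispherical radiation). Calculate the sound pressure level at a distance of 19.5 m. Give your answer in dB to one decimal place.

78.2 dB

The power spreads over a hemisphere of area 2π·r², so L_p = L_w − 10·log₁₀(2π·r²).
2π·r² = 2389 m², 10·log₁₀ of that is 33.782 dB.
L_p = 112 − 33.782 = 78.22 dB.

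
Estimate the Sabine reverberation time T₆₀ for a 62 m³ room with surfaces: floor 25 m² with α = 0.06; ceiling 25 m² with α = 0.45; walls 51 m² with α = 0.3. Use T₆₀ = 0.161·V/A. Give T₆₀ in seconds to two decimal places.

0.36 s

Total absorption A = 25·0.06 + 25·0.45 + 51·0.3 = 28.05 m² sabins.
T₆₀ = 0.161 × 62 / 28.05 = 0.356 s.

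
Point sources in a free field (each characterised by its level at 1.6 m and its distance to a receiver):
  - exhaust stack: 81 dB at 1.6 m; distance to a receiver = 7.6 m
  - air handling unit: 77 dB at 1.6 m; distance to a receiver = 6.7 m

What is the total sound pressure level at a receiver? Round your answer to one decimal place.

Apply inverse-square spreading to bring every level to the receiver, then sum 10^(L/10).
exhaust stack: 81 − 20·log₁₀(7.6/1.6) = 81 − 13.53 = 67.47 dB.
air handling unit: 77 − 20·log₁₀(6.7/1.6) = 77 − 12.44 = 64.56 dB.
Σ 10^(L/10) = 8.438e+06 → L_total = 10·log₁₀(8.438e+06) = 69.26 dB.

69.3 dB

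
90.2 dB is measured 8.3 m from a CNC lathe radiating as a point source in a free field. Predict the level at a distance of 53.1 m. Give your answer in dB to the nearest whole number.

For a point source, L₂ = L₁ − 20·log₁₀(r₂/r₁).
L₂ = 90.2 − 20·log₁₀(53.1/8.3) = 90.2 − 16.120 = 74.08 dB.

74 dB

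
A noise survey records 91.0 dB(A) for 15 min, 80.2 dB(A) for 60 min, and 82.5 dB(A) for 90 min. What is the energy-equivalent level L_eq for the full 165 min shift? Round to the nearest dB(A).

84 dB(A)

Weight each interval's intensity by its duration and average over T = 165 min:
Σ tᵢ·10^(Lᵢ/10) = 15·10^(91.0/10) + 60·10^(80.2/10) + 90·10^(82.5/10) = 4.117e+10.
L_eq = 10·log₁₀(4.117e+10/165) = 83.97 dB(A).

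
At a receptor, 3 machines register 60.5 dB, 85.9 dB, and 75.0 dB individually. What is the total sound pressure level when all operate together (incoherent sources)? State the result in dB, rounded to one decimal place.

86.3 dB

For uncorrelated sources the intensities add, so convert each level to linear form, sum, and take 10·log₁₀ of the total.
Σ 10^(L/10) = 10^(60.5/10) + 10^(85.9/10) + 10^(75.0/10) = 4.218e+08.
L_total = 10·log₁₀(4.218e+08) = 86.25 dB.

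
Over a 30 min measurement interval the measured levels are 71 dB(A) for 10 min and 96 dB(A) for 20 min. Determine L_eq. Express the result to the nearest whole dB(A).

94 dB(A)

The energy average is taken in the linear domain: L_eq = 10·log₁₀[(Σ tᵢ·10^(Lᵢ/10))/T], T = 30 min.
Σ tᵢ·10^(Lᵢ/10) = 10·10^(71/10) + 20·10^(96/10) = 7.975e+10.
L_eq = 10·log₁₀(7.975e+10/30) = 94.25 dB(A).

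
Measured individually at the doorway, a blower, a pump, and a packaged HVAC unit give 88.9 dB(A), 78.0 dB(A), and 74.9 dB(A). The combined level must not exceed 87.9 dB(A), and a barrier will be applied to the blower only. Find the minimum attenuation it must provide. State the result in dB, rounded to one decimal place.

Everything except the blower sums to 10^(78.0/10) + 10^(74.9/10) = 9.400e+07 in linear terms, 79.73 dB(A).
To meet 87.9 dB(A) overall, the treated blower may contribute at most 10^(87.9/10) − 9.400e+07 = 5.226e+08, i.e. 87.18 dB(A).
So the blower must be reduced from 88.9 to 87.18 dB(A): IL = 1.72 dB.

1.7 dB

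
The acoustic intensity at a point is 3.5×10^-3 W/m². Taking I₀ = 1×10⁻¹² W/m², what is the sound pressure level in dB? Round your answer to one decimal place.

95.4 dB

I/I₀ = 3.5×10^-3/10⁻¹² = 3.5×10^9, and L = 10·log₁₀(I/I₀).
L = 10·(0.5441 + 9) = 95.44 dB.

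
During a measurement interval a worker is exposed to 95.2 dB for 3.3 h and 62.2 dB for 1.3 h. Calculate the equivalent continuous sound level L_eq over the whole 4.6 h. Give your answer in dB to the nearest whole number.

94 dB

The energy average is taken in the linear domain: L_eq = 10·log₁₀[(Σ tᵢ·10^(Lᵢ/10))/T], T = 4.6 h.
Σ tᵢ·10^(Lᵢ/10) = 3.3·10^(95.2/10) + 1.3·10^(62.2/10) = 1.093e+10.
L_eq = 10·log₁₀(1.093e+10/4.6) = 93.76 dB.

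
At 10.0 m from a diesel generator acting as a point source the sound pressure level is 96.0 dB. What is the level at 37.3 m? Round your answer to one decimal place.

84.6 dB

Spherical spreading from a point source gives a 20·log₁₀(r₂/r₁) drop.
L₂ = 96.0 − 20·log₁₀(37.3/10.0) = 96.0 − 11.434 = 84.57 dB.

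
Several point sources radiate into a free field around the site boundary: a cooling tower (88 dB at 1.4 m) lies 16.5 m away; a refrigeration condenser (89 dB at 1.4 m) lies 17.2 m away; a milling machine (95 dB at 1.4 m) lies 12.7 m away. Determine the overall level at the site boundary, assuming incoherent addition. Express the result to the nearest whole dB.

Apply inverse-square spreading to bring every level to the receiver, then sum 10^(L/10).
cooling tower: 88 − 20·log₁₀(16.5/1.4) = 88 − 21.43 = 66.57 dB.
refrigeration condenser: 89 − 20·log₁₀(17.2/1.4) = 89 − 21.79 = 67.21 dB.
milling machine: 95 − 20·log₁₀(12.7/1.4) = 95 − 19.15 = 75.85 dB.
Σ 10^(L/10) = 4.823e+07 → L_total = 10·log₁₀(4.823e+07) = 76.83 dB.

77 dB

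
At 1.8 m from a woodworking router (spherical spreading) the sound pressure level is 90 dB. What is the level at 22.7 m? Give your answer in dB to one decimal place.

For a point source, L₂ = L₁ − 20·log₁₀(r₂/r₁).
L₂ = 90 − 20·log₁₀(22.7/1.8) = 90 − 22.015 = 67.98 dB.

68.0 dB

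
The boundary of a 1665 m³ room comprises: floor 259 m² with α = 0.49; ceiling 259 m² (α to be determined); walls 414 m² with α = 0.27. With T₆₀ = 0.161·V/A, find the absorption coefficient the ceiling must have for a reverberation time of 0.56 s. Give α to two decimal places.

Required total absorption A = 0.161·1665/0.56 = 478.69 m².
Absorption from the other surfaces = 259·0.49 + 414·0.27 = 238.69 m², so the ceiling must supply 240.00 m² over 259 m².
α = 240.00/259 = 0.927.

0.93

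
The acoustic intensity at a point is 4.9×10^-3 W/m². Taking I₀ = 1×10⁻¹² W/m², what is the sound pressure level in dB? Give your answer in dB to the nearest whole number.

Dividing by I₀ shifts the exponent by 12: I/I₀ = 4.9×10^9.
L = 10·(0.6902 + 9) = 96.90 dB.

97 dB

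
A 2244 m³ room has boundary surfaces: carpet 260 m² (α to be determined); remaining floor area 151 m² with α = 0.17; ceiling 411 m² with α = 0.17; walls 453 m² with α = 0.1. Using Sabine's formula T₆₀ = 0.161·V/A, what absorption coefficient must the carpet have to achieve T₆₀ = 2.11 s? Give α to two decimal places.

0.12

Required total absorption A = 0.161·2244/2.11 = 171.22 m².
Absorption from the other surfaces = 151·0.17 + 411·0.17 + 453·0.1 = 140.84 m², so the carpet must supply 30.38 m² over 260 m².
α = 30.38/260 = 0.117.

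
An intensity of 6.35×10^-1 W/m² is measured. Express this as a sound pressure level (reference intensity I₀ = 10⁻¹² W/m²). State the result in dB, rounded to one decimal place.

118.0 dB

Dividing by I₀ shifts the exponent by 12: I/I₀ = 6.35×10^11.
L = 10·(0.8028 + 11) = 118.03 dB.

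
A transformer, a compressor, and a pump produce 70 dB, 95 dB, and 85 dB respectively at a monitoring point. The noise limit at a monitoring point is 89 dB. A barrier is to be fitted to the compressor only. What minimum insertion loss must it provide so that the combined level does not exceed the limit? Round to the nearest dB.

8 dB

The untreated sources together contribute 10^(70/10) + 10^(85/10) = 3.262e+08, i.e. 85.14 dB.
To meet 89 dB overall, the treated compressor may contribute at most 10^(89/10) − 3.262e+08 = 4.681e+08, i.e. 86.70 dB.
Required insertion loss = 95 − 86.70 = 8.30 dB.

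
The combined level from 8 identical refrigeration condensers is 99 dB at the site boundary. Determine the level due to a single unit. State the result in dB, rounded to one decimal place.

90.0 dB

Dividing the total intensity by 8 lowers the level by 10·log₁₀ 8 = 9.031 dB: L₁ = 99 − 9.031.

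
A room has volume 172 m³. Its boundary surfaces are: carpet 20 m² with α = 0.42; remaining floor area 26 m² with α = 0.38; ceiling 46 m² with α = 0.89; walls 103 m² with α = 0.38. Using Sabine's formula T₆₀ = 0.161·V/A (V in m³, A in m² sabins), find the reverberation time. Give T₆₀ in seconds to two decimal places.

0.28 s

Total absorption A = 20·0.42 + 26·0.38 + 46·0.89 + 103·0.38 = 98.36 m² sabins.
T₆₀ = 0.161·V/A = 0.161·172/98.36 = 0.282 s.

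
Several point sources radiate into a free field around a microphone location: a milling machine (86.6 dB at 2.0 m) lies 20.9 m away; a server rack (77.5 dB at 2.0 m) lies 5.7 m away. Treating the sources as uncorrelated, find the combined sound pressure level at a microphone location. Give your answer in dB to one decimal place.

First find each source's level at the receiver (point-source: −20·log₁₀(r/r_ref)), then combine on an intensity basis.
milling machine: 86.6 − 20·log₁₀(20.9/2.0) = 86.6 − 20.38 = 66.22 dB.
server rack: 77.5 − 20·log₁₀(5.7/2.0) = 77.5 − 9.10 = 68.40 dB.
Σ 10^(L/10) = 1.111e+07 → L_total = 10·log₁₀(1.111e+07) = 70.46 dB.

70.5 dB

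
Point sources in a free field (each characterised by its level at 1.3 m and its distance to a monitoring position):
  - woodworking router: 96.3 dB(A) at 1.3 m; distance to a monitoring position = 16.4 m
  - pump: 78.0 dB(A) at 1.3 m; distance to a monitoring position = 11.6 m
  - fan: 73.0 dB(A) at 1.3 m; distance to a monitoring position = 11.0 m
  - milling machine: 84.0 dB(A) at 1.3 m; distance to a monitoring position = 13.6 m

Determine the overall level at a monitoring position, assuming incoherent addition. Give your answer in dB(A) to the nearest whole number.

Propagate each source to the receiver with L = L_ref − 20·log₁₀(r/r_ref), then add intensities.
woodworking router: 96.3 − 20·log₁₀(16.4/1.3) = 96.3 − 22.02 = 74.28 dB(A).
pump: 78.0 − 20·log₁₀(11.6/1.3) = 78.0 − 19.01 = 58.99 dB(A).
fan: 73.0 − 20·log₁₀(11.0/1.3) = 73.0 − 18.55 = 54.45 dB(A).
milling machine: 84.0 − 20·log₁₀(13.6/1.3) = 84.0 − 20.39 = 63.61 dB(A).
Σ 10^(L/10) = 3.017e+07 → L_total = 10·log₁₀(3.017e+07) = 74.80 dB(A).

75 dB(A)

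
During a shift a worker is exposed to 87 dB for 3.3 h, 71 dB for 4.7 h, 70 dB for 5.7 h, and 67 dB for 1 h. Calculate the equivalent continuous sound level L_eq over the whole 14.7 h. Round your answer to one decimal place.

80.8 dB

Weight each interval's intensity by its duration and average over T = 14.7 h:
Σ tᵢ·10^(Lᵢ/10) = 3.3·10^(87/10) + 4.7·10^(71/10) + 5.7·10^(70/10) + 1·10^(67/10) = 1.775e+09.
L_eq = 10·log₁₀(1.775e+09/14.7) = 80.82 dB.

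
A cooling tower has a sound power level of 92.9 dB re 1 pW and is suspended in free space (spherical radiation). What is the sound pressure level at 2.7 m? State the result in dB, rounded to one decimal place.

73.3 dB

The power spreads over a sphere of area 4π·r², so L_p = L_w − 10·log₁₀(4π·r²).
4π·r² = 91.61 m², 10·log₁₀ of that is 19.619 dB.
L_p = 92.9 − 19.619 = 73.28 dB.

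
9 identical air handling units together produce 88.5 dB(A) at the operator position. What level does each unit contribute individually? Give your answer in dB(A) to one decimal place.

79.0 dB(A)

Dividing the total intensity by 9 lowers the level by 10·log₁₀ 9 = 9.542 dB: L₁ = 88.5 − 9.542.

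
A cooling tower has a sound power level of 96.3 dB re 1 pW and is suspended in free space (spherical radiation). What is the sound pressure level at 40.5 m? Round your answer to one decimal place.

L_p = L_w − 10·log₁₀(4π·r²) with r = 40.5 m.
4π·r² = 2.061e+04 m², 10·log₁₀ of that is 43.141 dB.
L_p = 96.3 − 43.141 = 53.16 dB.

53.2 dB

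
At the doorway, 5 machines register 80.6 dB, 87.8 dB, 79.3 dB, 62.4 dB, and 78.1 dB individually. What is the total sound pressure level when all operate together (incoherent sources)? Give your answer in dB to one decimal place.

Incoherent sources combine by intensity addition: L_total = 10·log₁₀(Σ 10^(L_i/10)).
Σ 10^(L/10) = 10^(80.6/10) + 10^(87.8/10) + 10^(79.3/10) + 10^(62.4/10) + 10^(78.1/10) = 8.688e+08.
L_total = 10·log₁₀(8.688e+08) = 89.39 dB.

89.4 dB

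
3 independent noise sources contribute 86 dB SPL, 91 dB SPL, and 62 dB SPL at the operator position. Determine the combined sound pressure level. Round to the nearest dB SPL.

92 dB SPL

Incoherent sources combine by intensity addition: L_total = 10·log₁₀(Σ 10^(L_i/10)).
Σ 10^(L/10) = 10^(86/10) + 10^(91/10) + 10^(62/10) = 1.659e+09.
L_total = 10·log₁₀(1.659e+09) = 92.20 dB SPL.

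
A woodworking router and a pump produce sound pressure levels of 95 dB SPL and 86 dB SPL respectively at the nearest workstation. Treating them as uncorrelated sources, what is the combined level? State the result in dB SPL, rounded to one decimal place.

For uncorrelated sources the intensities add, so convert each level to linear form, sum, and take 10·log₁₀ of the total.
Σ 10^(L/10) = 10^(95/10) + 10^(86/10) = 3.560e+09.
L_total = 10·log₁₀(3.560e+09) = 95.51 dB SPL.

95.5 dB SPL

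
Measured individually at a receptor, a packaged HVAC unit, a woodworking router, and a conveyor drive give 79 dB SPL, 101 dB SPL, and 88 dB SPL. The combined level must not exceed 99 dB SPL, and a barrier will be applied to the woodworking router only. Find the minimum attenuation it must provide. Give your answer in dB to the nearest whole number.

Everything except the woodworking router sums to 10^(79/10) + 10^(88/10) = 7.104e+08 in linear terms, 88.51 dB SPL.
To meet 99 dB SPL overall, the treated woodworking router may contribute at most 10^(99/10) − 7.104e+08 = 7.233e+09, i.e. 98.59 dB SPL.
So the woodworking router must be reduced from 101 to 98.59 dB SPL: IL = 2.41 dB.

2 dB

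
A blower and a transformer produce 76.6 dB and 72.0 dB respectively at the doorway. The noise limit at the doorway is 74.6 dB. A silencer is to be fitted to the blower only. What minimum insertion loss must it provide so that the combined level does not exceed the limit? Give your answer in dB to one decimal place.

5.5 dB

The untreated sources together contribute 10^(72.0/10) = 1.585e+07, i.e. 72.00 dB.
The limit corresponds to 10^(74.6/10) = 2.884e+07; subtracting the fixed part leaves 1.299e+07 for the blower, i.e. 71.14 dB.
Required insertion loss = 76.6 − 71.14 = 5.46 dB.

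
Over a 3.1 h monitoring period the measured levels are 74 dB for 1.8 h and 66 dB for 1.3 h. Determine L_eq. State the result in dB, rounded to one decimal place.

Weight each interval's intensity by its duration and average over T = 3.1 h:
Σ tᵢ·10^(Lᵢ/10) = 1.8·10^(74/10) + 1.3·10^(66/10) = 5.039e+07.
L_eq = 10·log₁₀(5.039e+07/3.1) = 72.11 dB.

72.1 dB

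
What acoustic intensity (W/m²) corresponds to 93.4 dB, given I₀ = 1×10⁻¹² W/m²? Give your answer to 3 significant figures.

I = I₀·10^(L/10) = 10⁻¹² × 10^(93.4/10) = 10^(-2.660).

0.00219 W/m²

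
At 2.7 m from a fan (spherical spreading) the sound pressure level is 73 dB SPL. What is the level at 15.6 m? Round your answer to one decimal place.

57.8 dB SPL

Point-source attenuation: ΔL = 20·log₁₀(r₂/r₁) = 20·log₁₀(15.6/2.7) = 15.235 dB.
L₂ = 73 − 20·log₁₀(15.6/2.7) = 73 − 15.235 = 57.76 dB SPL.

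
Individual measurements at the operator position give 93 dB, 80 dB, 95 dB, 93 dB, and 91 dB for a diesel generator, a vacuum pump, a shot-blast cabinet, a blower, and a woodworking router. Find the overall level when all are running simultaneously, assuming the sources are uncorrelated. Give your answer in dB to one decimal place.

For uncorrelated sources the intensities add, so convert each level to linear form, sum, and take 10·log₁₀ of the total.
Σ 10^(L/10) = 10^(93/10) + 10^(80/10) + 10^(95/10) + 10^(93/10) + 10^(91/10) = 8.512e+09.
L_total = 10·log₁₀(8.512e+09) = 99.30 dB.

99.3 dB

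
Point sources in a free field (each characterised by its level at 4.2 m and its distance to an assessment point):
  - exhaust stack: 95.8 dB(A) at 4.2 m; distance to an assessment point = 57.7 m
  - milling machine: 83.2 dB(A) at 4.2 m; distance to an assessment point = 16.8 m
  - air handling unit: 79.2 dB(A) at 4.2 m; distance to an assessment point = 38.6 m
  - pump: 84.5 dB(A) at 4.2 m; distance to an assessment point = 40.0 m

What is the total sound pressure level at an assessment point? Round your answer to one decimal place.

75.7 dB(A)

Apply inverse-square spreading to bring every level to the receiver, then sum 10^(L/10).
exhaust stack: 95.8 − 20·log₁₀(57.7/4.2) = 95.8 − 22.76 = 73.04 dB(A).
milling machine: 83.2 − 20·log₁₀(16.8/4.2) = 83.2 − 12.04 = 71.16 dB(A).
air handling unit: 79.2 − 20·log₁₀(38.6/4.2) = 79.2 − 19.27 = 59.93 dB(A).
pump: 84.5 − 20·log₁₀(40.0/4.2) = 84.5 − 19.58 = 64.92 dB(A).
Σ 10^(L/10) = 3.729e+07 → L_total = 10·log₁₀(3.729e+07) = 75.72 dB(A).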